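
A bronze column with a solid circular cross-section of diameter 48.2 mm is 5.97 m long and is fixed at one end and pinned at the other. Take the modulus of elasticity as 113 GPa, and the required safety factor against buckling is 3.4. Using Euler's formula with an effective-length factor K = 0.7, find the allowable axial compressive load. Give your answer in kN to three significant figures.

P_allow = 4.98 kN

I = πd⁴/64 = π×48.2⁴/64 = 264900 mm⁴.
Effective length L_e = KL = 0.7×5.97 m = 4179 mm.
Euler critical load P_cr = π²EI/L_e² = π²×113000×264900/4179² = 16920 N.
P_allow = P_cr/n = 16920/3.4 = 4976 N.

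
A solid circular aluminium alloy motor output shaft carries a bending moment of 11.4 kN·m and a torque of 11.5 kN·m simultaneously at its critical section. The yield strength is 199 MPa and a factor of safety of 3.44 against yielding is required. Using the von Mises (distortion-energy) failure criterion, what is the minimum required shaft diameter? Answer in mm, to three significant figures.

d = 139 mm

σ_allow = σ_y/n = 199/3.44 = 57.85 MPa.
For a solid shaft σ_b = 32M/(πd³) and τ = 16T/(πd³), so the von Mises stress is σ' = (16/πd³)·√(4M²+3T²).
√(4M²+3T²) = √(4×(1.140×10^7)² + 3×(1.150×10^7)²) = 3.028×10^7 N·mm.
d³ = 16×3.028×10^7/(π×57.85) = 2.665×10^6 mm³.
d = 138.7 mm.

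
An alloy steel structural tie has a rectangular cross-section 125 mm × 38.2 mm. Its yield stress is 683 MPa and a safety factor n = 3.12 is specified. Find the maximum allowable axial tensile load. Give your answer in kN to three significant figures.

σ_allow = 683/3.12 = 218.9 MPa.
A = 125×38.2 = 4775 mm².
F_allow = σ_allow × A = 218.9×4775 = 1.045×10^6 N.

F_allow = 1050 kN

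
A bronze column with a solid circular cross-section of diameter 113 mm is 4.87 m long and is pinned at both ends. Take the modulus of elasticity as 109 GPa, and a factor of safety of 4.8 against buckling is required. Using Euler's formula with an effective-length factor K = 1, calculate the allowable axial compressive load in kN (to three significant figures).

P_allow = 75.6 kN

I = πd⁴/64 = π×113⁴/64 = 8.004×10^6 mm⁴.
Effective length L_e = KL = 1×4.87 m = 4870 mm.
Euler critical load P_cr = π²EI/L_e² = π²×109000×8.004×10^6/4870² = 363000 N.
P_allow = P_cr/n = 363000/4.8 = 75630 N.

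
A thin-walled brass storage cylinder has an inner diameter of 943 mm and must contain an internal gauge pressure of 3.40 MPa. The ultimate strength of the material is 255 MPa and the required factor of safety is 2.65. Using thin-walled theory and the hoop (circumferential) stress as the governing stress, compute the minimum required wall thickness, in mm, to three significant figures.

t = 16.7 mm

σ_allow = 255/2.65 = 96.23 MPa.
Hoop stress σ_h = pD/(2t), so t = pD/(2σ_allow) = 3.40×943/(2×96.23) = 16.66 mm.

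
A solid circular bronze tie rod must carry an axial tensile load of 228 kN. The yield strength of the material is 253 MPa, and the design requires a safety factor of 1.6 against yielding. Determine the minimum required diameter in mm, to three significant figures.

Allowable stress σ_allow = 253/1.6 = 158.1 MPa.
Required area A = F/σ_allow = 228000/158.1 = 1442 mm².
A = πd²/4 → d = √(4A/π) = 42.85 mm.

d = 42.8 mm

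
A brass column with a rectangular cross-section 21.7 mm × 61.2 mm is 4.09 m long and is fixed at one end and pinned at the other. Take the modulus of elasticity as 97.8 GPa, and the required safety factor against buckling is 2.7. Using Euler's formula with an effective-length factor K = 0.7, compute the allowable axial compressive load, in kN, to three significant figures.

P_allow = 2.27 kN

Buckling occurs about the weak axis: I_min = h·b³/12 = 61.2×21.7³/12 = 52110 mm⁴ (b = 21.7 mm is the smaller dimension).
Effective length L_e = KL = 0.7×4.09 m = 2863 mm.
Euler critical load P_cr = π²EI/L_e² = π²×97800×52110/2863² = 6137 N.
P_allow = P_cr/n = 6137/2.7 = 2273 N.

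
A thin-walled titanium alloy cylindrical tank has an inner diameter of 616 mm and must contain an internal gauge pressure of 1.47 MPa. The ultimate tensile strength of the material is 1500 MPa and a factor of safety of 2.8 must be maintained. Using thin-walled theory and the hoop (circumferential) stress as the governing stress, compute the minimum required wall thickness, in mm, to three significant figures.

σ_allow = 1500/2.8 = 535.7 MPa.
Hoop stress σ_h = pD/(2t), so t = pD/(2σ_allow) = 1.47×616/(2×535.7) = 0.8452 mm.

t = 0.845 mm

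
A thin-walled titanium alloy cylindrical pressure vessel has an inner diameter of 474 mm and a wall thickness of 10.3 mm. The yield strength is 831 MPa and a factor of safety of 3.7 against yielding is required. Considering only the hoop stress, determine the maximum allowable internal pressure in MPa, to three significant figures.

σ_allow = 831/3.7 = 224.6 MPa.
σ_h = pD/(2t) → p_allow = 2σ_allow t/D = 2×224.6×10.3/474 = 9.761 MPa.

p_allow = 9.76 MPa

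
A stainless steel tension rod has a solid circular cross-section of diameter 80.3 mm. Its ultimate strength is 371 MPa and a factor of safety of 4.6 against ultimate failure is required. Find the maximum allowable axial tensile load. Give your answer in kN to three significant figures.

σ_allow = 371/4.6 = 80.65 MPa.
A = πd²/4 = π×80.3²/4 = 5064 mm².
F_allow = σ_allow × A = 80.65×5064 = 408400 N.

F_allow = 408 kN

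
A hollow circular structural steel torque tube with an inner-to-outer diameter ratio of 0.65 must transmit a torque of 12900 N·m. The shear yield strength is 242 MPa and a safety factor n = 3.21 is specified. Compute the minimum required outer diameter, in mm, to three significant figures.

τ_allow = 242/3.21 = 75.39 MPa.
For a hollow shaft τ = 16T/[πd_o³(1−k⁴)] with k = 0.65, so 1−k⁴ = 0.8215.
d_o³ = 16T/[π τ_allow (1−k⁴)] = 16×1.2900×10^7/(π×75.39×0.8215) = 1.061×10^6 mm³.
d_o = 102.0 mm.

d_o = 102 mm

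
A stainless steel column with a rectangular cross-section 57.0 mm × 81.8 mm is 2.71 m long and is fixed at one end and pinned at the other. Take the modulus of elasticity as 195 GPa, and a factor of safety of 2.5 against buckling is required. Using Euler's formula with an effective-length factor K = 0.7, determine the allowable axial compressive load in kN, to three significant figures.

P_allow = 270 kN

Buckling occurs about the weak axis: I_min = h·b³/12 = 81.8×57.0³/12 = 1.262×10^6 mm⁴ (b = 57.0 mm is the smaller dimension).
Effective length L_e = KL = 0.7×2.71 m = 1897 mm.
Euler critical load P_cr = π²EI/L_e² = π²×195000×1.262×10^6/1897² = 675100 N.
P_allow = P_cr/n = 675100/2.5 = 270100 N.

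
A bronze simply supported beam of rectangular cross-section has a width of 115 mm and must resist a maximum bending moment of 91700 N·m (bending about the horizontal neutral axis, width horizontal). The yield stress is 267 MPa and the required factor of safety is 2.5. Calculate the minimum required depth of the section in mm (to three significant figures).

σ_allow = 267/2.5 = 106.8 MPa.
For a rectangular section σ = 6M/(bh²), so h² = 6M/(b σ_allow) = 6×9.1700×10^7/(115×106.8) = 44800 mm².
h = 211.7 mm.

h = 212 mm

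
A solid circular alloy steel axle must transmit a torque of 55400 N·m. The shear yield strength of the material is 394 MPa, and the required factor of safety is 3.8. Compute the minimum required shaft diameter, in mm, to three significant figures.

Allowable shear stress τ_allow = 394/3.8 = 103.7 MPa.
For a solid shaft τ = 16T/(πd³), so d³ = 16T/(π τ_allow) = 16×5.5400×10^7/(π×103.7) = 2.721×10^6 mm³.
d = (2.721×10^6)^(1/3) = 139.6 mm.

d = 140 mm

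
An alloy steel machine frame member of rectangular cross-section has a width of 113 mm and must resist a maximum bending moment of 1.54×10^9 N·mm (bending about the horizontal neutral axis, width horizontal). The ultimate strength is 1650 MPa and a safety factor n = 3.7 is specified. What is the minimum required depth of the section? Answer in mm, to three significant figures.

h = 428 mm

σ_allow = 1650/3.7 = 445.9 MPa.
For a rectangular section σ = 6M/(bh²), so h² = 6M/(b σ_allow) = 6×1.5400×10^9/(113×445.9) = 183400 mm².
h = 428.2 mm.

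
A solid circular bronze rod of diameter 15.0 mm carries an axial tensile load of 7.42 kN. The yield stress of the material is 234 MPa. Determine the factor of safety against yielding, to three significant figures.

A = πd²/4 = 176.7 mm².
σ = F/A = 7420.0/176.7 = 41.99 MPa.
n = 234/41.99 = 5.573.

n = 5.57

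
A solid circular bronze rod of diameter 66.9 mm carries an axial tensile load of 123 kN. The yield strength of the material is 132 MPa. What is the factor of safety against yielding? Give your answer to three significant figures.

n = 3.77

A = πd²/4 = 3515 mm².
σ = F/A = 123000/3515 = 34.99 MPa.
n = 132/34.99 = 3.772.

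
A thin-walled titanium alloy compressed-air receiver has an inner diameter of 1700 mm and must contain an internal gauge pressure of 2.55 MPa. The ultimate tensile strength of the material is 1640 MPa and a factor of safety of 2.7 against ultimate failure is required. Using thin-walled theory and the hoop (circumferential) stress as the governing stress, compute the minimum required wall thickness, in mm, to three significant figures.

t = 3.57 mm

σ_allow = 1640/2.7 = 607.4 MPa.
Hoop stress σ_h = pD/(2t), so t = pD/(2σ_allow) = 2.55×1700/(2×607.4) = 3.568 mm.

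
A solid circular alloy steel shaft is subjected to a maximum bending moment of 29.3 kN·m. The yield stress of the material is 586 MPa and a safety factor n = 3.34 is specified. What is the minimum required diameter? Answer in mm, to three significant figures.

σ_allow = 586/3.34 = 175.4 MPa.
For a solid circular section σ = 32M/(πd³), so d³ = 32M/(π σ_allow) = 32×2.9300×10^7/(π×175.4) = 1.701×10^6 mm³.
d = 119.4 mm.

d = 119 mm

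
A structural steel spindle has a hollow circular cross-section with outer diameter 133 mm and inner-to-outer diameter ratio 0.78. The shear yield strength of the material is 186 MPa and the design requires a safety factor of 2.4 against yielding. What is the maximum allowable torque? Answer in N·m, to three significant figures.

T_allow = 22500 N·m

τ_allow = 186/2.4 = 77.50 MPa.
For a hollow shaft T_allow = τ_allow·πd_o³(1−k⁴)/16 with 1−k⁴ = 0.6298, so πd_o³(1−k⁴)/16 = 291000 mm³.
T_allow = 77.50×291000 = 2.255×10^7 N·mm = 22550 N·m.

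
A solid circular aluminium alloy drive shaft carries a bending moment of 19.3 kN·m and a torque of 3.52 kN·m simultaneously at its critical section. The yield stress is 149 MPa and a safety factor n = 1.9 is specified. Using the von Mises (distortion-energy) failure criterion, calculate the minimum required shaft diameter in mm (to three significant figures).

d = 136 mm

σ_allow = σ_y/n = 149/1.9 = 78.42 MPa.
For a solid shaft σ_b = 32M/(πd³) and τ = 16T/(πd³), so the von Mises stress is σ' = (16/πd³)·√(4M²+3T²).
√(4M²+3T²) = √(4×(1.930×10^7)² + 3×(3.520×10^6)²) = 3.908×10^7 N·mm.
d³ = 16×3.908×10^7/(π×78.42) = 2.538×10^6 mm³.
d = 136.4 mm.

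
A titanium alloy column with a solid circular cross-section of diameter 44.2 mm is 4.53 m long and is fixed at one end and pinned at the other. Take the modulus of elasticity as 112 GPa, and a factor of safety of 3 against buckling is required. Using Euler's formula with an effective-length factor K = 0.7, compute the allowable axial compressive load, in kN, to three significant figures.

P_allow = 6.87 kN

I = πd⁴/64 = π×44.2⁴/64 = 187400 mm⁴.
Effective length L_e = KL = 0.7×4.53 m = 3171 mm.
Euler critical load P_cr = π²EI/L_e² = π²×112000×187400/3171² = 20600 N.
P_allow = P_cr/n = 20600/3 = 6865 N.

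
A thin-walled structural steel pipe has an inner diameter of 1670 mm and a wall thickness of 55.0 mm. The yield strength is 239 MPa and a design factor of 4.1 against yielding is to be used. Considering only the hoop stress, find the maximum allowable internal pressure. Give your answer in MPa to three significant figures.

p_allow = 3.84 MPa

σ_allow = 239/4.1 = 58.29 MPa.
σ_h = pD/(2t) → p_allow = 2σ_allow t/D = 2×58.29×55.0/1670 = 3.840 MPa.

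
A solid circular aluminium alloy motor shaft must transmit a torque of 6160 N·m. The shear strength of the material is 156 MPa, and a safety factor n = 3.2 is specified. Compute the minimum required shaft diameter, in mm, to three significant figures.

Allowable shear stress τ_allow = 156/3.2 = 48.75 MPa.
For a solid shaft τ = 16T/(πd³), so d³ = 16T/(π τ_allow) = 16×6160000/(π×48.75) = 643500 mm³.
d = (643500)^(1/3) = 86.34 mm.

d = 86.3 mm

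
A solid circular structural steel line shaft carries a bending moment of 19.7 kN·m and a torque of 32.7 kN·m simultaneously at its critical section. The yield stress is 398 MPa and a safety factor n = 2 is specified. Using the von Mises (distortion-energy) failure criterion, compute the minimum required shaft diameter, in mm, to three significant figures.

d = 121 mm

σ_allow = σ_y/n = 398/2 = 199.0 MPa.
For a solid shaft σ_b = 32M/(πd³) and τ = 16T/(πd³), so the von Mises stress is σ' = (16/πd³)·√(4M²+3T²).
√(4M²+3T²) = √(4×(1.970×10^7)² + 3×(3.270×10^7)²) = 6.899×10^7 N·mm.
d³ = 16×6.899×10^7/(π×199.0) = 1.766×10^6 mm³.
d = 120.9 mm.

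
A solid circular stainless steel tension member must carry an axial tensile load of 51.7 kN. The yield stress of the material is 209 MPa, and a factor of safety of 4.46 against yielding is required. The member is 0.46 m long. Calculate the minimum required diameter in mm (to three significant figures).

d = 37.5 mm

Allowable stress σ_allow = 209/4.46 = 46.86 MPa.
Required area A = F/σ_allow = 51700/46.86 = 1103 mm².
A = πd²/4 → d = √(4A/π) = 37.48 mm.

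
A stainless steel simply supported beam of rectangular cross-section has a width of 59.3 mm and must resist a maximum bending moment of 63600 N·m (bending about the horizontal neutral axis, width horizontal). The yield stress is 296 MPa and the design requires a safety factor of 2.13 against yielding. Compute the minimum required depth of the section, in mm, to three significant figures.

h = 215 mm

σ_allow = 296/2.13 = 139.0 MPa.
For a rectangular section σ = 6M/(bh²), so h² = 6M/(b σ_allow) = 6×6.3600×10^7/(59.3×139.0) = 46310 mm².
h = 215.2 mm.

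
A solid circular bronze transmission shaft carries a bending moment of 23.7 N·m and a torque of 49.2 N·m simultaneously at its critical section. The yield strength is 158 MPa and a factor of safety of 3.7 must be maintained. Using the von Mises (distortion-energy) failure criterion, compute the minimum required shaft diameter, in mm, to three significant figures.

σ_allow = σ_y/n = 158/3.7 = 42.70 MPa.
For a solid shaft σ_b = 32M/(πd³) and τ = 16T/(πd³), so the von Mises stress is σ' = (16/πd³)·√(4M²+3T²).
√(4M²+3T²) = √(4×(23700)² + 3×(49200)²) = 97510 N·mm.
d³ = 16×97510/(π×42.70) = 11630 mm³.
d = 22.66 mm.

d = 22.7 mm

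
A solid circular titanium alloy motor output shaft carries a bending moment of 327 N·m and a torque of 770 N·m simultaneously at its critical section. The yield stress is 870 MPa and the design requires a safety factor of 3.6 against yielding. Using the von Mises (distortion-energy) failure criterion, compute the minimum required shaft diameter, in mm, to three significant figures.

σ_allow = σ_y/n = 870/3.6 = 241.7 MPa.
For a solid shaft σ_b = 32M/(πd³) and τ = 16T/(πd³), so the von Mises stress is σ' = (16/πd³)·√(4M²+3T²).
√(4M²+3T²) = √(4×(327000)² + 3×(770000)²) = 1.485×10^6 N·mm.
d³ = 16×1.485×10^6/(π×241.7) = 31300 mm³.
d = 31.52 mm.

d = 31.5 mm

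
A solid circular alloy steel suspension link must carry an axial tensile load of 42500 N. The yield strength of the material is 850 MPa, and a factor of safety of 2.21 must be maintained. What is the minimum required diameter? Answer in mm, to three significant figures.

d = 11.9 mm

Allowable stress σ_allow = 850/2.21 = 384.6 MPa.
Required area A = F/σ_allow = 42500/384.6 = 110.5 mm².
A = πd²/4 → d = √(4A/π) = 11.86 mm.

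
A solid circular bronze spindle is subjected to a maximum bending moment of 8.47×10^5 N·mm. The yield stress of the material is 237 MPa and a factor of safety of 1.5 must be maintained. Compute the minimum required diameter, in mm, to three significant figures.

d = 37.9 mm

σ_allow = 237/1.5 = 158.0 MPa.
For a solid circular section σ = 32M/(πd³), so d³ = 32M/(π σ_allow) = 32×847000/(π×158.0) = 54600 mm³.
d = 37.94 mm.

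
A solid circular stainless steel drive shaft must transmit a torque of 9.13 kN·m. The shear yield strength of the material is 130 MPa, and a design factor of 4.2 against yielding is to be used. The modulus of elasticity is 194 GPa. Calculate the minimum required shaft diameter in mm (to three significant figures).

Allowable shear stress τ_allow = 130/4.2 = 30.95 MPa.
For a solid shaft τ = 16T/(πd³), so d³ = 16T/(π τ_allow) = 16×9130000/(π×30.95) = 1.502×10^6 mm³.
d = (1.502×10^6)^(1/3) = 114.5 mm.

d = 115 mm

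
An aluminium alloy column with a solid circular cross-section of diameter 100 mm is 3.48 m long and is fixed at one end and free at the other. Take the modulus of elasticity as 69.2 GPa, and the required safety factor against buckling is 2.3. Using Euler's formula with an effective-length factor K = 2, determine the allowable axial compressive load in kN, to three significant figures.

P_allow = 30.1 kN

I = πd⁴/64 = π×100⁴/64 = 4.909×10^6 mm⁴.
Effective length L_e = KL = 2×3.48 m = 6960 mm.
Euler critical load P_cr = π²EI/L_e² = π²×69200×4.909×10^6/6960² = 69210 N.
P_allow = P_cr/n = 69210/2.3 = 30090 N.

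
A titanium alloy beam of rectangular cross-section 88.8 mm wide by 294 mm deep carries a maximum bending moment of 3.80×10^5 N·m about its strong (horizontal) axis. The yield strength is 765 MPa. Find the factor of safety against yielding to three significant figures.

Section modulus S = bh²/6 = 88.8×294²/6 = 1.279×10^6 mm³.
σ = M/S = 3.8000×10^8/1.279×10^6 = 297.0 MPa.
n = 765/297.0 = 2.575.

n = 2.58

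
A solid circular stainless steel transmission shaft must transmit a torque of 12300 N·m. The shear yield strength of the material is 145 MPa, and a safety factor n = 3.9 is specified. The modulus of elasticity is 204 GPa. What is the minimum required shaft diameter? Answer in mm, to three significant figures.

Allowable shear stress τ_allow = 145/3.9 = 37.18 MPa.
For a solid shaft τ = 16T/(πd³), so d³ = 16T/(π τ_allow) = 16×1.2300×10^7/(π×37.18) = 1.685×10^6 mm³.
d = (1.685×10^6)^(1/3) = 119.0 mm.

d = 119 mm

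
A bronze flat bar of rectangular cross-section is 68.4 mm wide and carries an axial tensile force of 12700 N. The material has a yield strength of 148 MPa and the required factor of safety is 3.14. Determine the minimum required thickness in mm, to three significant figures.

t = 3.94 mm

σ_allow = 148/3.14 = 47.13 MPa.
Required area A = F/σ_allow = 12700/47.13 = 269.4 mm².
t = A/w = 269.4/68.4 = 3.939 mm.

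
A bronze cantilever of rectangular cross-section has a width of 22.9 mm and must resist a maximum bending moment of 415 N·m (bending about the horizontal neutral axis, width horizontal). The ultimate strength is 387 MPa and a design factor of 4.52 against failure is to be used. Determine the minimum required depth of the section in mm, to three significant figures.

h = 35.6 mm

σ_allow = 387/4.52 = 85.62 MPa.
For a rectangular section σ = 6M/(bh²), so h² = 6M/(b σ_allow) = 6×415000/(22.9×85.62) = 1270 mm².
h = 35.64 mm.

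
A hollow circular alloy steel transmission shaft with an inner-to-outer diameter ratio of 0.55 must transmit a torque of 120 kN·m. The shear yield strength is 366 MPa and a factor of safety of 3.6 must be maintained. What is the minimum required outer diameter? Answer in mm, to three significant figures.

d_o = 188 mm

τ_allow = 366/3.6 = 101.7 MPa.
For a hollow shaft τ = 16T/[πd_o³(1−k⁴)] with k = 0.55, so 1−k⁴ = 0.9085.
d_o³ = 16T/[π τ_allow (1−k⁴)] = 16×1.2000×10^8/(π×101.7×0.9085) = 6.617×10^6 mm³.
d_o = 187.7 mm.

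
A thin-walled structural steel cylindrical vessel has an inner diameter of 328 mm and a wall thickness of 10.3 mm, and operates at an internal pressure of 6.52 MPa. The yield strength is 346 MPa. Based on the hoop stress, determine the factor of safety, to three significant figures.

σ_h = pD/(2t) = 6.52×328/(2×10.3) = 103.8 MPa.
n = 346/103.8 = 3.333.

n = 3.33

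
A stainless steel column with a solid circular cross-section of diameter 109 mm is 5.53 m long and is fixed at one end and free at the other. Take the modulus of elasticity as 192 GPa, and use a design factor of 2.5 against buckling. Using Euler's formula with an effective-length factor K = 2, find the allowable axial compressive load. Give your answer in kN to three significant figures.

I = πd⁴/64 = π×109⁴/64 = 6.929×10^6 mm⁴.
Effective length L_e = KL = 2×5.53 m = 11060 mm.
Euler critical load P_cr = π²EI/L_e² = π²×192000×6.929×10^6/11060² = 107300 N.
P_allow = P_cr/n = 107300/2.5 = 42940 N.

P_allow = 42.9 kN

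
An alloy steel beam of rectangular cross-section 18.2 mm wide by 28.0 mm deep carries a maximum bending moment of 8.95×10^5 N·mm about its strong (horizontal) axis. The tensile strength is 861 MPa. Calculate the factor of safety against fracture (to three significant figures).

Section modulus S = bh²/6 = 18.2×28.0²/6 = 2378 mm³.
σ = M/S = 895000/2378 = 376.3 MPa.
n = 861/376.3 = 2.288.

n = 2.29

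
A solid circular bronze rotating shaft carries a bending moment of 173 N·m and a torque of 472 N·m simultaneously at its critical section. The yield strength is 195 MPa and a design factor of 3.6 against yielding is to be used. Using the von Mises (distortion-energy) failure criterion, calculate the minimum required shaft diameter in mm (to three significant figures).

σ_allow = σ_y/n = 195/3.6 = 54.17 MPa.
For a solid shaft σ_b = 32M/(πd³) and τ = 16T/(πd³), so the von Mises stress is σ' = (16/πd³)·√(4M²+3T²).
√(4M²+3T²) = √(4×(173000)² + 3×(472000)²) = 887700 N·mm.
d³ = 16×887700/(π×54.17) = 83470 mm³.
d = 43.70 mm.

d = 43.7 mm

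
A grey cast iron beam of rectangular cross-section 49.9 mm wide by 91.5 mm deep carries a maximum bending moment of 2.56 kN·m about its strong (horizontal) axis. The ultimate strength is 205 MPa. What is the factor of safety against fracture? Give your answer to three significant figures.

n = 5.58

Section modulus S = bh²/6 = 49.9×91.5²/6 = 69630 mm³.
σ = M/S = 2560000/69630 = 36.77 MPa.
n = 205/36.77 = 5.576.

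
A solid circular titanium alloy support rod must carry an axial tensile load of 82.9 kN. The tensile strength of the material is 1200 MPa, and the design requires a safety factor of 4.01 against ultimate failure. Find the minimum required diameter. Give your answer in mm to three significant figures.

Allowable stress σ_allow = 1200/4.01 = 299.3 MPa.
Required area A = F/σ_allow = 82900/299.3 = 277.0 mm².
A = πd²/4 → d = √(4A/π) = 18.78 mm.

d = 18.8 mm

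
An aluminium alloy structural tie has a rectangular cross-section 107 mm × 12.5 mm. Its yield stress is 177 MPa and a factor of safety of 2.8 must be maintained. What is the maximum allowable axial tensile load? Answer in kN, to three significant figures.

σ_allow = 177/2.8 = 63.21 MPa.
A = 107×12.5 = 1338 mm².
F_allow = σ_allow × A = 63.21×1338 = 84550 N.

F_allow = 84.5 kN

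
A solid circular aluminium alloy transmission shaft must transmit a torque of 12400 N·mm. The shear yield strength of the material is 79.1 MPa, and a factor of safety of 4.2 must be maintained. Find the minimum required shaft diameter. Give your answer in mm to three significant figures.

Allowable shear stress τ_allow = 79.1/4.2 = 18.83 MPa.
For a solid shaft τ = 16T/(πd³), so d³ = 16T/(π τ_allow) = 16×12400/(π×18.83) = 3353 mm³.
d = (3353)^(1/3) = 14.97 mm.

d = 15.0 mm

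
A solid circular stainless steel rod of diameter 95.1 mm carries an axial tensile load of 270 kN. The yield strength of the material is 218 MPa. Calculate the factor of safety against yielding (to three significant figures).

A = πd²/4 = 7103 mm².
σ = F/A = 270000/7103 = 38.01 MPa.
n = 218/38.01 = 5.735.

n = 5.74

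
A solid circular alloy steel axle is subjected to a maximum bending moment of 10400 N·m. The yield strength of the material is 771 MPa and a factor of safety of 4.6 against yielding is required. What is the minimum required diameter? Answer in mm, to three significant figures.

d = 85.8 mm

σ_allow = 771/4.6 = 167.6 MPa.
For a solid circular section σ = 32M/(πd³), so d³ = 32M/(π σ_allow) = 32×1.0400×10^7/(π×167.6) = 632000 mm³.
d = 85.82 mm.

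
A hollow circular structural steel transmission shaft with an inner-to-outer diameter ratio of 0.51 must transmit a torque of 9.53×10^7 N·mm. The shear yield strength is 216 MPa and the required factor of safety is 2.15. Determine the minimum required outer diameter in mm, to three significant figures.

τ_allow = 216/2.15 = 100.5 MPa.
For a hollow shaft τ = 16T/[πd_o³(1−k⁴)] with k = 0.51, so 1−k⁴ = 0.9323.
d_o³ = 16T/[π τ_allow (1−k⁴)] = 16×9.5300×10^7/(π×100.5×0.9323) = 5.182×10^6 mm³.
d_o = 173.0 mm.

d_o = 173 mm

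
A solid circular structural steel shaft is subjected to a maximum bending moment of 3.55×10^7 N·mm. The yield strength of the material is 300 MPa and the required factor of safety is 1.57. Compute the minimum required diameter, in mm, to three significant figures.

σ_allow = 300/1.57 = 191.1 MPa.
For a solid circular section σ = 32M/(πd³), so d³ = 32M/(π σ_allow) = 32×3.5500×10^7/(π×191.1) = 1.892×10^6 mm³.
d = 123.7 mm.

d = 124 mm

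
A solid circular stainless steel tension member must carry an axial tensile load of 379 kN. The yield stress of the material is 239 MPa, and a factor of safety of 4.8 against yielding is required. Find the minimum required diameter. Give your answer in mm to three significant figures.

d = 98.4 mm

Allowable stress σ_allow = 239/4.8 = 49.79 MPa.
Required area A = F/σ_allow = 379000/49.79 = 7612 mm².
A = πd²/4 → d = √(4A/π) = 98.45 mm.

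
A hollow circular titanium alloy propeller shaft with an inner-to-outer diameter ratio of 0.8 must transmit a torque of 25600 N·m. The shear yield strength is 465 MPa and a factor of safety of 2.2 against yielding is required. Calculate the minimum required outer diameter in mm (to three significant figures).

d_o = 101 mm

τ_allow = 465/2.2 = 211.4 MPa.
For a hollow shaft τ = 16T/[πd_o³(1−k⁴)] with k = 0.8, so 1−k⁴ = 0.5904.
d_o³ = 16T/[π τ_allow (1−k⁴)] = 16×2.5600×10^7/(π×211.4×0.5904) = 1.045×10^6 mm³.
d_o = 101.5 mm.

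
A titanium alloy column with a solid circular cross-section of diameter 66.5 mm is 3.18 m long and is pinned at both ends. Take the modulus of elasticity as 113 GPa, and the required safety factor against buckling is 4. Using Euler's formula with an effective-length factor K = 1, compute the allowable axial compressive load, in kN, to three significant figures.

I = πd⁴/64 = π×66.5⁴/64 = 960000 mm⁴.
Effective length L_e = KL = 1×3.18 m = 3180 mm.
Euler critical load P_cr = π²EI/L_e² = π²×113000×960000/3180² = 105900 N.
P_allow = P_cr/n = 105900/4 = 26470 N.

P_allow = 26.5 kN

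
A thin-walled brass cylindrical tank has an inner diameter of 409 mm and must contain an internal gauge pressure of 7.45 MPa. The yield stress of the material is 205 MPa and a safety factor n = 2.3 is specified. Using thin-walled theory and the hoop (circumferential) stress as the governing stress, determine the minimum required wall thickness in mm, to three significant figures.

σ_allow = 205/2.3 = 89.13 MPa.
Hoop stress σ_h = pD/(2t), so t = pD/(2σ_allow) = 7.45×409/(2×89.13) = 17.09 mm.

t = 17.1 mm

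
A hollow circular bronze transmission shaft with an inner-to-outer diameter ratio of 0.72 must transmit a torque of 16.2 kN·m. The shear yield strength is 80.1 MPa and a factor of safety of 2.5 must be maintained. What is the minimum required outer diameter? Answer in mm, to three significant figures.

d_o = 152 mm

τ_allow = 80.1/2.5 = 32.04 MPa.
For a hollow shaft τ = 16T/[πd_o³(1−k⁴)] with k = 0.72, so 1−k⁴ = 0.7313.
d_o³ = 16T/[π τ_allow (1−k⁴)] = 16×1.6200×10^7/(π×32.04×0.7313) = 3.521×10^6 mm³.
d_o = 152.1 mm.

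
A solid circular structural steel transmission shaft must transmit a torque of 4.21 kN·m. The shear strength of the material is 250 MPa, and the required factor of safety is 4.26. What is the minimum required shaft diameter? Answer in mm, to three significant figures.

Allowable shear stress τ_allow = 250/4.26 = 58.69 MPa.
For a solid shaft τ = 16T/(πd³), so d³ = 16T/(π τ_allow) = 16×4210000/(π×58.69) = 365400 mm³.
d = (365400)^(1/3) = 71.49 mm.

d = 71.5 mm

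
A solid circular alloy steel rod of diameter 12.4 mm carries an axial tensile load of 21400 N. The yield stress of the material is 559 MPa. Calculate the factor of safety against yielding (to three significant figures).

n = 3.15

A = πd²/4 = 120.8 mm².
σ = F/A = 21400/120.8 = 177.2 MPa.
n = 559/177.2 = 3.155.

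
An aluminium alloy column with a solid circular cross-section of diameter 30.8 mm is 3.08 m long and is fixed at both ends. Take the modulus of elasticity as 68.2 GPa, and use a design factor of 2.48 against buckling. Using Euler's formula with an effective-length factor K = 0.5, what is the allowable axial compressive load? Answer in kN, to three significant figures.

P_allow = 5.06 kN

I = πd⁴/64 = π×30.8⁴/64 = 44170 mm⁴.
Effective length L_e = KL = 0.5×3.08 m = 1540 mm.
Euler critical load P_cr = π²EI/L_e² = π²×68200×44170/1540² = 12540 N.
P_allow = P_cr/n = 12540/2.48 = 5055 N.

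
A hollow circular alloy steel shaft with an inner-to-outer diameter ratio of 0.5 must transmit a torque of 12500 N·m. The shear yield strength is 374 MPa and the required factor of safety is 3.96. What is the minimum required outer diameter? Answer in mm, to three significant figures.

d_o = 89.6 mm

τ_allow = 374/3.96 = 94.44 MPa.
For a hollow shaft τ = 16T/[πd_o³(1−k⁴)] with k = 0.5, so 1−k⁴ = 0.9375.
d_o³ = 16T/[π τ_allow (1−k⁴)] = 16×1.2500×10^7/(π×94.44×0.9375) = 719000 mm³.
d_o = 89.59 mm.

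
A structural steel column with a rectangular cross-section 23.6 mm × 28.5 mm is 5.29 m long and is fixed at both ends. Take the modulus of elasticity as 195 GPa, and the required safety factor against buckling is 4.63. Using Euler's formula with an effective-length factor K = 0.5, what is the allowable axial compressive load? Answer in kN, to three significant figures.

P_allow = 1.85 kN

Buckling occurs about the weak axis: I_min = h·b³/12 = 28.5×23.6³/12 = 31220 mm⁴ (b = 23.6 mm is the smaller dimension).
Effective length L_e = KL = 0.5×5.29 m = 2645 mm.
Euler critical load P_cr = π²EI/L_e² = π²×195000×31220/2645² = 8588 N.
P_allow = P_cr/n = 8588/4.63 = 1855 N.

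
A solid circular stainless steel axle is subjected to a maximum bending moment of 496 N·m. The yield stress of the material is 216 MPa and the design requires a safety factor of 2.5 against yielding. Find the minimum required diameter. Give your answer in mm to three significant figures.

σ_allow = 216/2.5 = 86.40 MPa.
For a solid circular section σ = 32M/(πd³), so d³ = 32M/(π σ_allow) = 32×496000/(π×86.40) = 58470 mm³.
d = 38.81 mm.

d = 38.8 mm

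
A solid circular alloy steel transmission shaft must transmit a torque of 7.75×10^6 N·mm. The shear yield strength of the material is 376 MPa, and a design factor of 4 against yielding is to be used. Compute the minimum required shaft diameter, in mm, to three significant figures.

d = 74.9 mm

Allowable shear stress τ_allow = 376/4 = 94.00 MPa.
For a solid shaft τ = 16T/(πd³), so d³ = 16T/(π τ_allow) = 16×7750000/(π×94.00) = 419900 mm³.
d = (419900)^(1/3) = 74.88 mm.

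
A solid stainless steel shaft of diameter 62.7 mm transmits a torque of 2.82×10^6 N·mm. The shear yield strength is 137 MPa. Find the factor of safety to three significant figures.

n = 2.35

τ = 16T/(πd³) = 16×2820000/(π×62.7³) = 58.27 MPa.
n = τ_limit/τ = 137/58.27 = 2.351.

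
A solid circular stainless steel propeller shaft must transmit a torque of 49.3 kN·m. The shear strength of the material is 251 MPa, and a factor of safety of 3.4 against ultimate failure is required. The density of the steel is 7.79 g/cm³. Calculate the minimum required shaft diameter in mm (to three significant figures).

Allowable shear stress τ_allow = 251/3.4 = 73.82 MPa.
For a solid shaft τ = 16T/(πd³), so d³ = 16T/(π τ_allow) = 16×4.9300×10^7/(π×73.82) = 3.401×10^6 mm³.
d = (3.401×10^6)^(1/3) = 150.4 mm.

d = 150 mm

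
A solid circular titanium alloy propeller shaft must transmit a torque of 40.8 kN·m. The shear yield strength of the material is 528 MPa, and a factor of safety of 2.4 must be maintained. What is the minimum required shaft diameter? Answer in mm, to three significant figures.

Allowable shear stress τ_allow = 528/2.4 = 220.0 MPa.
For a solid shaft τ = 16T/(πd³), so d³ = 16T/(π τ_allow) = 16×4.0800×10^7/(π×220.0) = 944500 mm³.
d = (944500)^(1/3) = 98.12 mm.

d = 98.1 mm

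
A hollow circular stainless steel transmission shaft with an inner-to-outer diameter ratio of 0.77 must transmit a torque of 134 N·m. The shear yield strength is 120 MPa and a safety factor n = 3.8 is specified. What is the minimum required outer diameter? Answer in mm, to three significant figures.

d_o = 32.2 mm

τ_allow = 120/3.8 = 31.58 MPa.
For a hollow shaft τ = 16T/[πd_o³(1−k⁴)] with k = 0.77, so 1−k⁴ = 0.6485.
d_o³ = 16T/[π τ_allow (1−k⁴)] = 16×134000/(π×31.58×0.6485) = 33330 mm³.
d_o = 32.18 mm.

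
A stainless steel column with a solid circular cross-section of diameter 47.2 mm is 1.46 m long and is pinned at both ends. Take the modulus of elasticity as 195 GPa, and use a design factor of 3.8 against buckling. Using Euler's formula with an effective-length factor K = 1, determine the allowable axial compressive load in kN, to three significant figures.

P_allow = 57.9 kN

I = πd⁴/64 = π×47.2⁴/64 = 243600 mm⁴.
Effective length L_e = KL = 1×1.46 m = 1460 mm.
Euler critical load P_cr = π²EI/L_e² = π²×195000×243600/1460² = 220000 N.
P_allow = P_cr/n = 220000/3.8 = 57890 N.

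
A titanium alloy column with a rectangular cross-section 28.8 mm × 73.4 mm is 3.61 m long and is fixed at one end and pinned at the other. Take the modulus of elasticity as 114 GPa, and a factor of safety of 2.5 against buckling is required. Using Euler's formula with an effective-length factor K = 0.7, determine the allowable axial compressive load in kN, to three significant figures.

Buckling occurs about the weak axis: I_min = h·b³/12 = 73.4×28.8³/12 = 146100 mm⁴ (b = 28.8 mm is the smaller dimension).
Effective length L_e = KL = 0.7×3.61 m = 2527 mm.
Euler critical load P_cr = π²EI/L_e² = π²×114000×146100/2527² = 25740 N.
P_allow = P_cr/n = 25740/2.5 = 10300 N.

P_allow = 10.3 kN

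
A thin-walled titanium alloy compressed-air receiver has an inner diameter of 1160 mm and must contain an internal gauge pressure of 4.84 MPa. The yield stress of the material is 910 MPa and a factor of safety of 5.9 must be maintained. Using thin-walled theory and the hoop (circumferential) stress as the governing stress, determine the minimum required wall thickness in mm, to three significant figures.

σ_allow = 910/5.9 = 154.2 MPa.
Hoop stress σ_h = pD/(2t), so t = pD/(2σ_allow) = 4.84×1160/(2×154.2) = 18.20 mm.

t = 18.2 mm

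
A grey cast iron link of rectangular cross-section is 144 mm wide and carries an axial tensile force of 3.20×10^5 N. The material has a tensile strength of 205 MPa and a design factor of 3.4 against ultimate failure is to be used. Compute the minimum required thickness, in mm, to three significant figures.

t = 36.9 mm

σ_allow = 205/3.4 = 60.29 MPa.
Required area A = F/σ_allow = 320000/60.29 = 5307 mm².
t = A/w = 5307/144 = 36.86 mm.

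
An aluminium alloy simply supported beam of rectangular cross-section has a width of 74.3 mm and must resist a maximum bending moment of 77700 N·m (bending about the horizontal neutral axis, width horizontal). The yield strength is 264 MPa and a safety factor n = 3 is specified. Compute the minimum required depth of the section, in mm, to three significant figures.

σ_allow = 264/3 = 88.00 MPa.
For a rectangular section σ = 6M/(bh²), so h² = 6M/(b σ_allow) = 6×7.7700×10^7/(74.3×88.00) = 71300 mm².
h = 267.0 mm.

h = 267 mm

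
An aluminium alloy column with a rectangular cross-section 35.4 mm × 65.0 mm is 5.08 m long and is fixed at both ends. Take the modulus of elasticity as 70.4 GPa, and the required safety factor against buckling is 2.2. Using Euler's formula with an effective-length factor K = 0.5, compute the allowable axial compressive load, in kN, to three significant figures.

P_allow = 11.8 kN

Buckling occurs about the weak axis: I_min = h·b³/12 = 65.0×35.4³/12 = 240300 mm⁴ (b = 35.4 mm is the smaller dimension).
Effective length L_e = KL = 0.5×5.08 m = 2540 mm.
Euler critical load P_cr = π²EI/L_e² = π²×70400×240300/2540² = 25880 N.
P_allow = P_cr/n = 25880/2.2 = 11760 N.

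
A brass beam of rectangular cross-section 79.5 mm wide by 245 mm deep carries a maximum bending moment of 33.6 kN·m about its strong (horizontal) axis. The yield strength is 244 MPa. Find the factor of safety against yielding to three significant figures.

Section modulus S = bh²/6 = 79.5×245²/6 = 795300 mm³.
σ = M/S = 3.3600×10^7/795300 = 42.25 MPa.
n = 244/42.25 = 5.776.

n = 5.78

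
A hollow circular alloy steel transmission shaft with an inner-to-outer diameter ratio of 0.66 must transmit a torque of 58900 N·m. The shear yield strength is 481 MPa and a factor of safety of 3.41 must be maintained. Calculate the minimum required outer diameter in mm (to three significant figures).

τ_allow = 481/3.41 = 141.1 MPa.
For a hollow shaft τ = 16T/[πd_o³(1−k⁴)] with k = 0.66, so 1−k⁴ = 0.8103.
d_o³ = 16T/[π τ_allow (1−k⁴)] = 16×5.8900×10^7/(π×141.1×0.8103) = 2.625×10^6 mm³.
d_o = 137.9 mm.

d_o = 138 mm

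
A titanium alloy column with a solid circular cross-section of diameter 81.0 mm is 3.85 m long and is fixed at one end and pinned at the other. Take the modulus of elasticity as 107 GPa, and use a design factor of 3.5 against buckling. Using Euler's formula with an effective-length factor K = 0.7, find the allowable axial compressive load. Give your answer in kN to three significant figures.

P_allow = 87.8 kN

I = πd⁴/64 = π×81.0⁴/64 = 2.113×10^6 mm⁴.
Effective length L_e = KL = 0.7×3.85 m = 2695 mm.
Euler critical load P_cr = π²EI/L_e² = π²×107000×2.113×10^6/2695² = 307200 N.
P_allow = P_cr/n = 307200/3.5 = 87780 N.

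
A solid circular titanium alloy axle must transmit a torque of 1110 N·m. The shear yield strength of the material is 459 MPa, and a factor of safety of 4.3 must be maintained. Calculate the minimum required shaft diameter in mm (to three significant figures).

Allowable shear stress τ_allow = 459/4.3 = 106.7 MPa.
For a solid shaft τ = 16T/(πd³), so d³ = 16T/(π τ_allow) = 16×1110000/(π×106.7) = 52960 mm³.
d = (52960)^(1/3) = 37.55 mm.

d = 37.6 mm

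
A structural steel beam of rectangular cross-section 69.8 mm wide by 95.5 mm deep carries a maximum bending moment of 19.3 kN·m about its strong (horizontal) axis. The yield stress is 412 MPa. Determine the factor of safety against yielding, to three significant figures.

Section modulus S = bh²/6 = 69.8×95.5²/6 = 106100 mm³.
σ = M/S = 1.9300×10^7/106100 = 181.9 MPa.
n = 412/181.9 = 2.265.

n = 2.26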